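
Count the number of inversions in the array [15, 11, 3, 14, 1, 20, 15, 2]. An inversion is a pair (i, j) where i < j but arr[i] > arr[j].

Finding inversions in [15, 11, 3, 14, 1, 20, 15, 2]:

(0, 1): arr[0]=15 > arr[1]=11
(0, 2): arr[0]=15 > arr[2]=3
(0, 3): arr[0]=15 > arr[3]=14
(0, 4): arr[0]=15 > arr[4]=1
(0, 7): arr[0]=15 > arr[7]=2
(1, 2): arr[1]=11 > arr[2]=3
(1, 4): arr[1]=11 > arr[4]=1
(1, 7): arr[1]=11 > arr[7]=2
(2, 4): arr[2]=3 > arr[4]=1
(2, 7): arr[2]=3 > arr[7]=2
(3, 4): arr[3]=14 > arr[4]=1
(3, 7): arr[3]=14 > arr[7]=2
(5, 6): arr[5]=20 > arr[6]=15
(5, 7): arr[5]=20 > arr[7]=2
(6, 7): arr[6]=15 > arr[7]=2

Total inversions: 15

The array has 15 inversion(s): (0,1), (0,2), (0,3), (0,4), (0,7), (1,2), (1,4), (1,7), (2,4), (2,7), (3,4), (3,7), (5,6), (5,7), (6,7). Each pair (i,j) satisfies i < j and arr[i] > arr[j].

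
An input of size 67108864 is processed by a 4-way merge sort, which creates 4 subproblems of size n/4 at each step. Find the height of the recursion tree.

For divide and conquer with division factor 4:

Problem sizes at each level:
Level 0: 67108864
Level 1: 16777216
Level 2: 4194304
Level 3: 1048576
Level 4: 262144
Level 5: 65536
Level 6: 16384
Level 7: 4096
Level 8: 1024
Level 9: 256
Level 10: 64
Level 11: 16
Level 12: 4
Level 13: 1

The root is level 0 and the size-1 base case is level 13 (the tree spans levels 0 through 13, i.e. 14 levels counting the root), so the depth is the number of divisions: log_4(67108864) = 13

The recursion tree depth is log_4(67108864) = 13. At each level, the problem size is divided by 4, so it takes 13 divisions to reduce to a base case of size 1. The algorithm makes 4 recursive calls at each level.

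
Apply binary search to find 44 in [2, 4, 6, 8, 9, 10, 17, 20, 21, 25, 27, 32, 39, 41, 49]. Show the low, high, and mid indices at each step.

Binary search for 44 in [2, 4, 6, 8, 9, 10, 17, 20, 21, 25, 27, 32, 39, 41, 49]:

lo=0, hi=14, mid=7, arr[mid]=20 -> 20 < 44, search right half
lo=8, hi=14, mid=11, arr[mid]=32 -> 32 < 44, search right half
lo=12, hi=14, mid=13, arr[mid]=41 -> 41 < 44, search right half
lo=14, hi=14, mid=14, arr[mid]=49 -> 49 > 44, search left half
lo=14 > hi=13, target 44 not found

Binary search determines that 44 is not in the array after 4 comparisons. The search space was exhausted without finding the target.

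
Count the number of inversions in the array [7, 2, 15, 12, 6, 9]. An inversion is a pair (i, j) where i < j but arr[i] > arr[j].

Finding inversions in [7, 2, 15, 12, 6, 9]:

(0, 1): arr[0]=7 > arr[1]=2
(0, 4): arr[0]=7 > arr[4]=6
(2, 3): arr[2]=15 > arr[3]=12
(2, 4): arr[2]=15 > arr[4]=6
(2, 5): arr[2]=15 > arr[5]=9
(3, 4): arr[3]=12 > arr[4]=6
(3, 5): arr[3]=12 > arr[5]=9

Total inversions: 7

The array has 7 inversion(s): (0,1), (0,4), (2,3), (2,4), (2,5), (3,4), (3,5). Each pair (i,j) satisfies i < j and arr[i] > arr[j].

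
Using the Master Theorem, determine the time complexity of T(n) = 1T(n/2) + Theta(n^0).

Master Theorem for T(n) = 1T(n/2) + O(n^0):

a = 1, b = 2, c = 0
log_b(a) = log_2(1) = 0.0000

Case 2: c = 0 = log_2(1) = 0.0000
T(n) = O(n^0 log n) = O(log n)

For T(n) = 1T(n/2) + O(n^0): log_2(1) = 0.0000. This is Case 2 of the Master Theorem (c = log_b(a), equal work at all levels), giving O(log n).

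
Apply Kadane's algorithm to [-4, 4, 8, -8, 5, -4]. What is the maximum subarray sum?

Using Kadane's algorithm on [-4, 4, 8, -8, 5, -4]:

Scanning through the array:
Position 1 (value 4): max_ending_here = 4, max_so_far = 4
Position 2 (value 8): max_ending_here = 12, max_so_far = 12
Position 3 (value -8): max_ending_here = 4, max_so_far = 12
Position 4 (value 5): max_ending_here = 9, max_so_far = 12
Position 5 (value -4): max_ending_here = 5, max_so_far = 12

Maximum subarray: [4, 8]
Maximum sum: 12

The maximum subarray is [4, 8] with sum 12. This subarray runs from index 1 to index 2.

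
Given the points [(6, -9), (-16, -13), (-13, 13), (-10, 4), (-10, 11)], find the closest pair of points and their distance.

Computing all pairwise distances among 5 points:

d((6, -9), (-16, -13)) = 22.3607
d((6, -9), (-13, 13)) = 29.0689
d((6, -9), (-10, 4)) = 20.6155
d((6, -9), (-10, 11)) = 25.6125
d((-16, -13), (-13, 13)) = 26.1725
d((-16, -13), (-10, 4)) = 18.0278
d((-16, -13), (-10, 11)) = 24.7386
d((-13, 13), (-10, 4)) = 9.4868
d((-13, 13), (-10, 11)) = 3.6056 <-- minimum
d((-10, 4), (-10, 11)) = 7.0

Closest pair: (-13, 13) and (-10, 11) with distance 3.6056

The closest pair is (-13, 13) and (-10, 11) with Euclidean distance 3.6056. For 5 points, brute-force pairwise comparison is shown above. For large n, the divide-and-conquer algorithm (sort by x, recurse on halves, check the dividing strip) achieves O(n log n).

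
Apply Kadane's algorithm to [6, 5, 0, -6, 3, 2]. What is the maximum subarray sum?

Using Kadane's algorithm on [6, 5, 0, -6, 3, 2]:

Scanning through the array:
Position 1 (value 5): max_ending_here = 11, max_so_far = 11
Position 2 (value 0): max_ending_here = 11, max_so_far = 11
Position 3 (value -6): max_ending_here = 5, max_so_far = 11
Position 4 (value 3): max_ending_here = 8, max_so_far = 11
Position 5 (value 2): max_ending_here = 10, max_so_far = 11

Maximum subarray: [6, 5]
Maximum sum: 11

The maximum subarray is [6, 5] with sum 11. This subarray runs from index 0 to index 1.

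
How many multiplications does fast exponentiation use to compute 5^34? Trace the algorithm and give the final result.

Computing 5^34 by squaring (build up from 5^1; each line after the first costs one multiplication):

5^1 = 5
5^2 = (5^1)^2 = 5^2 = 25
5^4 = (5^2)^2 = 25^2 = 625
5^8 = (5^4)^2 = 625^2 = 390625
5^16 = (5^8)^2 = 390625^2 = 152587890625
5^17 = 5 * 5^16 = 5 * 152587890625 = 762939453125
5^34 = (5^17)^2 = 762939453125^2 = 582076609134674072265625

Result: 582076609134674072265625
Multiplications needed: 6 (6 lines after 5^1)

5^34 = 582076609134674072265625. Using exponentiation by squaring, this requires 6 multiplications. The key idea: if the exponent is even, square the half-power; if odd, multiply by the base once.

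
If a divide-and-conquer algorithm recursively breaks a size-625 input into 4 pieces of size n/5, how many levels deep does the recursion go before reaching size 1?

For divide and conquer with division factor 5:

Problem sizes at each level:
Level 0: 625
Level 1: 125
Level 2: 25
Level 3: 5
Level 4: 1

The root is level 0 and the size-1 base case is level 4 (the tree spans levels 0 through 4, i.e. 5 levels counting the root), so the depth is the number of divisions: log_5(625) = 4

The recursion tree depth is log_5(625) = 4. At each level, the problem size is divided by 5, so it takes 4 divisions to reduce to a base case of size 1. The algorithm makes 4 recursive calls at each level.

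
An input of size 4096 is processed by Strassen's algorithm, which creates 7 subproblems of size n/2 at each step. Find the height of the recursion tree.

For divide and conquer with division factor 2:

Problem sizes at each level:
Level 0: 4096
Level 1: 2048
Level 2: 1024
Level 3: 512
Level 4: 256
Level 5: 128
Level 6: 64
Level 7: 32
Level 8: 16
Level 9: 8
Level 10: 4
Level 11: 2
Level 12: 1

The root is level 0 and the size-1 base case is level 12 (the tree spans levels 0 through 12, i.e. 13 levels counting the root), so the depth is the number of divisions: log_2(4096) = 12

The recursion tree depth is log_2(4096) = 12. At each level, the problem size is divided by 2, so it takes 12 divisions to reduce to a base case of size 1. The algorithm makes 7 recursive calls at each level.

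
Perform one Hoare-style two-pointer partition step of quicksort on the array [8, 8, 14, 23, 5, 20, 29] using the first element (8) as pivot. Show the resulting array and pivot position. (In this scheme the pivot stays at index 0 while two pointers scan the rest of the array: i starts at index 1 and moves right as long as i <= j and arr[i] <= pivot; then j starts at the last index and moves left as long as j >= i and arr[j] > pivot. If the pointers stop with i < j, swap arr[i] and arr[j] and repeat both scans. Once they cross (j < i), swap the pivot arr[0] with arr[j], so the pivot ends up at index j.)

Hoare-style two-pointer partition with pivot = 8:

Initial array: [8, 8, 14, 23, 5, 20, 29]

Pointers start at i = 1, j = 6.
i stops at index 2 (arr[2]=14 > 8), j stops at index 4 (arr[4]=5 <= 8): swap arr[2] and arr[4], array becomes [8, 8, 5, 23, 14, 20, 29]
i ends at 3, j ends at 2: the pointers have crossed (j < i), so scanning stops.

Swap pivot arr[0] with arr[2] to place pivot at position 2: [5, 8, 8, 23, 14, 20, 29]
Pivot position: 2

After partitioning with pivot 8, the array becomes [5, 8, 8, 23, 14, 20, 29]. The pivot is placed at index 2. All elements to the left of the pivot are <= 8, and all elements to the right are > 8.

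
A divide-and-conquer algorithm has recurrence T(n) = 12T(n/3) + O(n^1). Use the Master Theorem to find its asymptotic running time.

Master Theorem for T(n) = 12T(n/3) + O(n^1):

a = 12, b = 3, c = 1
log_b(a) = log_3(12) = 2.2619

Case 1: c = 1 < log_3(12) = 2.2619
T(n) = O(n^(log_3 12))

For T(n) = 12T(n/3) + O(n^1): log_3(12) = 2.2619. This is Case 1 of the Master Theorem (c < log_b(a), work dominated by leaves), giving O(n^(log_3 12)).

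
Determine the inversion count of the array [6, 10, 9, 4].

Finding inversions in [6, 10, 9, 4]:

(0, 3): arr[0]=6 > arr[3]=4
(1, 2): arr[1]=10 > arr[2]=9
(1, 3): arr[1]=10 > arr[3]=4
(2, 3): arr[2]=9 > arr[3]=4

Total inversions: 4

The array has 4 inversion(s): (0,3), (1,2), (1,3), (2,3). Each pair (i,j) satisfies i < j and arr[i] > arr[j].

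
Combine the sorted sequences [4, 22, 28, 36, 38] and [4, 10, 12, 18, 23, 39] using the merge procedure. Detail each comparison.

Merging process:

Compare 4 vs 4: take 4 from left. Merged: [4]
Compare 22 vs 4: take 4 from right. Merged: [4, 4]
Compare 22 vs 10: take 10 from right. Merged: [4, 4, 10]
Compare 22 vs 12: take 12 from right. Merged: [4, 4, 10, 12]
Compare 22 vs 18: take 18 from right. Merged: [4, 4, 10, 12, 18]
Compare 22 vs 23: take 22 from left. Merged: [4, 4, 10, 12, 18, 22]
Compare 28 vs 23: take 23 from right. Merged: [4, 4, 10, 12, 18, 22, 23]
Compare 28 vs 39: take 28 from left. Merged: [4, 4, 10, 12, 18, 22, 23, 28]
Compare 36 vs 39: take 36 from left. Merged: [4, 4, 10, 12, 18, 22, 23, 28, 36]
Compare 38 vs 39: take 38 from left. Merged: [4, 4, 10, 12, 18, 22, 23, 28, 36, 38]
Append remaining from right: [39]. Merged: [4, 4, 10, 12, 18, 22, 23, 28, 36, 38, 39]

Final merged array: [4, 4, 10, 12, 18, 22, 23, 28, 36, 38, 39]
Total comparisons: 10

The merged array is [4, 4, 10, 12, 18, 22, 23, 28, 36, 38, 39], requiring 10 comparisons. The merge step runs in O(n) time where n is the total number of elements.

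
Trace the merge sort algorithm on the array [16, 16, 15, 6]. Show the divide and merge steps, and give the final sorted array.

Merge sort trace:

Split: [16, 16, 15, 6] -> [16, 16] and [15, 6]
  Split: [16, 16] -> [16] and [16]
  Merge: [16] + [16] -> [16, 16]
  Split: [15, 6] -> [15] and [6]
  Merge: [15] + [6] -> [6, 15]
Merge: [16, 16] + [6, 15] -> [6, 15, 16, 16]

Final sorted array: [6, 15, 16, 16]

The merge sort proceeds by recursively splitting the array and merging sorted halves.
After all merges, the sorted array is [6, 15, 16, 16].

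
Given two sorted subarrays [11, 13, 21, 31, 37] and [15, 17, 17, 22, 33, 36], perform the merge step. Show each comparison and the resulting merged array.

Merging process:

Compare 11 vs 15: take 11 from left. Merged: [11]
Compare 13 vs 15: take 13 from left. Merged: [11, 13]
Compare 21 vs 15: take 15 from right. Merged: [11, 13, 15]
Compare 21 vs 17: take 17 from right. Merged: [11, 13, 15, 17]
Compare 21 vs 17: take 17 from right. Merged: [11, 13, 15, 17, 17]
Compare 21 vs 22: take 21 from left. Merged: [11, 13, 15, 17, 17, 21]
Compare 31 vs 22: take 22 from right. Merged: [11, 13, 15, 17, 17, 21, 22]
Compare 31 vs 33: take 31 from left. Merged: [11, 13, 15, 17, 17, 21, 22, 31]
Compare 37 vs 33: take 33 from right. Merged: [11, 13, 15, 17, 17, 21, 22, 31, 33]
Compare 37 vs 36: take 36 from right. Merged: [11, 13, 15, 17, 17, 21, 22, 31, 33, 36]
Append remaining from left: [37]. Merged: [11, 13, 15, 17, 17, 21, 22, 31, 33, 36, 37]

Final merged array: [11, 13, 15, 17, 17, 21, 22, 31, 33, 36, 37]
Total comparisons: 10

The merged array is [11, 13, 15, 17, 17, 21, 22, 31, 33, 36, 37], requiring 10 comparisons. The merge step runs in O(n) time where n is the total number of elements.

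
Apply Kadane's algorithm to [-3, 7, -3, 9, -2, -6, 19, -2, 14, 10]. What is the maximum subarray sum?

Using Kadane's algorithm on [-3, 7, -3, 9, -2, -6, 19, -2, 14, 10]:

Scanning through the array:
Position 1 (value 7): max_ending_here = 7, max_so_far = 7
Position 2 (value -3): max_ending_here = 4, max_so_far = 7
Position 3 (value 9): max_ending_here = 13, max_so_far = 13
Position 4 (value -2): max_ending_here = 11, max_so_far = 13
Position 5 (value -6): max_ending_here = 5, max_so_far = 13
Position 6 (value 19): max_ending_here = 24, max_so_far = 24
Position 7 (value -2): max_ending_here = 22, max_so_far = 24
Position 8 (value 14): max_ending_here = 36, max_so_far = 36
Position 9 (value 10): max_ending_here = 46, max_so_far = 46

Maximum subarray: [7, -3, 9, -2, -6, 19, -2, 14, 10]
Maximum sum: 46

The maximum subarray is [7, -3, 9, -2, -6, 19, -2, 14, 10] with sum 46. This subarray runs from index 1 to index 9.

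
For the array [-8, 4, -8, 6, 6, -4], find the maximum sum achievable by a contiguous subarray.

Using Kadane's algorithm on [-8, 4, -8, 6, 6, -4]:

Scanning through the array:
Position 1 (value 4): max_ending_here = 4, max_so_far = 4
Position 2 (value -8): max_ending_here = -4, max_so_far = 4
Position 3 (value 6): max_ending_here = 6, max_so_far = 6
Position 4 (value 6): max_ending_here = 12, max_so_far = 12
Position 5 (value -4): max_ending_here = 8, max_so_far = 12

Maximum subarray: [6, 6]
Maximum sum: 12

The maximum subarray is [6, 6] with sum 12. This subarray runs from index 3 to index 4.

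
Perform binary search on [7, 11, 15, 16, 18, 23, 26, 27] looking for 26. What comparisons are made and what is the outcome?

Binary search for 26 in [7, 11, 15, 16, 18, 23, 26, 27]:

lo=0, hi=7, mid=3, arr[mid]=16 -> 16 < 26, search right half
lo=4, hi=7, mid=5, arr[mid]=23 -> 23 < 26, search right half
lo=6, hi=7, mid=6, arr[mid]=26 -> Found target at index 6!

Binary search finds 26 at index 6 after 3 comparisons. The search repeatedly halves the search space by comparing with the middle element.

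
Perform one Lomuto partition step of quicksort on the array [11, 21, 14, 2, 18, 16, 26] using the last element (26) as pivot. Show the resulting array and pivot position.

Lomuto partition with pivot = 26:

Initial array: [11, 21, 14, 2, 18, 16, 26]

arr[0]=11 <= 26: swap with position 0, array becomes [11, 21, 14, 2, 18, 16, 26]
arr[1]=21 <= 26: swap with position 1, array becomes [11, 21, 14, 2, 18, 16, 26]
arr[2]=14 <= 26: swap with position 2, array becomes [11, 21, 14, 2, 18, 16, 26]
arr[3]=2 <= 26: swap with position 3, array becomes [11, 21, 14, 2, 18, 16, 26]
arr[4]=18 <= 26: swap with position 4, array becomes [11, 21, 14, 2, 18, 16, 26]
arr[5]=16 <= 26: swap with position 5, array becomes [11, 21, 14, 2, 18, 16, 26]

Place pivot at position 6: [11, 21, 14, 2, 18, 16, 26]
Pivot position: 6

After partitioning with pivot 26, the array becomes [11, 21, 14, 2, 18, 16, 26]. The pivot is placed at index 6. All elements to the left of the pivot are <= 26, and all elements to the right are > 26.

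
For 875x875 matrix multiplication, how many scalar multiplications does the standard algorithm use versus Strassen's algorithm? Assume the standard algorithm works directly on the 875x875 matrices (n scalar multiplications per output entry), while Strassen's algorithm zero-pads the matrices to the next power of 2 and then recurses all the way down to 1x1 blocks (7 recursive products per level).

Matrix multiplication for 875x875 matrices:

Strassen's algorithm requires power-of-2 dimensions. Pad 875x875 to 1024x1024 (next power of 2).

Standard algorithm: 875^3 = 669921875 multiplications
Strassen's algorithm: 7^(log2(1024)) = 7^10 = 282475249 multiplications
Savings: 669921875 - 282475249 = 387446626 multiplications

Standard: 669921875 multiplications (875^3). Strassen: 282475249 multiplications (7^10, after padding to 1024x1024). Strassen reduces 8 recursive multiplications to 7 at each level.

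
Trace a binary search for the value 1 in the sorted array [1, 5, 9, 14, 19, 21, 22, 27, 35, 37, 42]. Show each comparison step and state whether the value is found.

Binary search for 1 in [1, 5, 9, 14, 19, 21, 22, 27, 35, 37, 42]:

lo=0, hi=10, mid=5, arr[mid]=21 -> 21 > 1, search left half
lo=0, hi=4, mid=2, arr[mid]=9 -> 9 > 1, search left half
lo=0, hi=1, mid=0, arr[mid]=1 -> Found target at index 0!

Binary search finds 1 at index 0 after 3 comparisons. The search repeatedly halves the search space by comparing with the middle element.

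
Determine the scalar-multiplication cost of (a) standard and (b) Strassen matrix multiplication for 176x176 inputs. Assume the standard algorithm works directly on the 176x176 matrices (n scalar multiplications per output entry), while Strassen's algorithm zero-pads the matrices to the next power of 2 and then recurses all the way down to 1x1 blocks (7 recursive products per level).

Matrix multiplication for 176x176 matrices:

Strassen's algorithm requires power-of-2 dimensions. Pad 176x176 to 256x256 (next power of 2).

Standard algorithm: 176^3 = 5451776 multiplications
Strassen's algorithm: 7^(log2(256)) = 7^8 = 5764801 multiplications
Difference: 5451776 - 5764801 = -313025 (Strassen uses MORE here due to padding overhead — for small or just-over-power-of-2 n, padding can outweigh the per-level savings)

Standard: 5451776 multiplications (176^3). Strassen: 5764801 multiplications (7^8, after padding to 256x256). Strassen reduces 8 recursive multiplications to 7 at each level.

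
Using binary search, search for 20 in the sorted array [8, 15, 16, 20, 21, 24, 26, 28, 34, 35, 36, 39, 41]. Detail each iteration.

Binary search for 20 in [8, 15, 16, 20, 21, 24, 26, 28, 34, 35, 36, 39, 41]:

lo=0, hi=12, mid=6, arr[mid]=26 -> 26 > 20, search left half
lo=0, hi=5, mid=2, arr[mid]=16 -> 16 < 20, search right half
lo=3, hi=5, mid=4, arr[mid]=21 -> 21 > 20, search left half
lo=3, hi=3, mid=3, arr[mid]=20 -> Found target at index 3!

Binary search finds 20 at index 3 after 4 comparisons. The search repeatedly halves the search space by comparing with the middle element.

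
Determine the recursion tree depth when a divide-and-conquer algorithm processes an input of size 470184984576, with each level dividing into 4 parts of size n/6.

For divide and conquer with division factor 6:

Problem sizes at each level:
Level 0: 470184984576
Level 1: 78364164096
Level 2: 13060694016
Level 3: 2176782336
Level 4: 362797056
Level 5: 60466176
Level 6: 10077696
Level 7: 1679616
Level 8: 279936
Level 9: 46656
Level 10: 7776
Level 11: 1296
Level 12: 216
Level 13: 36
Level 14: 6
Level 15: 1

The root is level 0 and the size-1 base case is level 15 (the tree spans levels 0 through 15, i.e. 16 levels counting the root), so the depth is the number of divisions: log_6(470184984576) = 15

The recursion tree depth is log_6(470184984576) = 15. At each level, the problem size is divided by 6, so it takes 15 divisions to reduce to a base case of size 1. The algorithm makes 4 recursive calls at each level.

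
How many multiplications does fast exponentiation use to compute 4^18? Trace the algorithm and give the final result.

Computing 4^18 by squaring (build up from 4^1; each line after the first costs one multiplication):

4^1 = 4
4^2 = (4^1)^2 = 4^2 = 16
4^4 = (4^2)^2 = 16^2 = 256
4^8 = (4^4)^2 = 256^2 = 65536
4^9 = 4 * 4^8 = 4 * 65536 = 262144
4^18 = (4^9)^2 = 262144^2 = 68719476736

Result: 68719476736
Multiplications needed: 5 (5 lines after 4^1)

4^18 = 68719476736. Using exponentiation by squaring, this requires 5 multiplications. The key idea: if the exponent is even, square the half-power; if odd, multiply by the base once.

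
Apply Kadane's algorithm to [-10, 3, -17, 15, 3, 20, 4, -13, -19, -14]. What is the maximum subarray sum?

Using Kadane's algorithm on [-10, 3, -17, 15, 3, 20, 4, -13, -19, -14]:

Scanning through the array:
Position 1 (value 3): max_ending_here = 3, max_so_far = 3
Position 2 (value -17): max_ending_here = -14, max_so_far = 3
Position 3 (value 15): max_ending_here = 15, max_so_far = 15
Position 4 (value 3): max_ending_here = 18, max_so_far = 18
Position 5 (value 20): max_ending_here = 38, max_so_far = 38
Position 6 (value 4): max_ending_here = 42, max_so_far = 42
Position 7 (value -13): max_ending_here = 29, max_so_far = 42
Position 8 (value -19): max_ending_here = 10, max_so_far = 42
Position 9 (value -14): max_ending_here = -4, max_so_far = 42

Maximum subarray: [15, 3, 20, 4]
Maximum sum: 42

The maximum subarray is [15, 3, 20, 4] with sum 42. This subarray runs from index 3 to index 6.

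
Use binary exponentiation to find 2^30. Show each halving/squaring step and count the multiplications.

Computing 2^30 by squaring (build up from 2^1; each line after the first costs one multiplication):

2^1 = 2
2^2 = (2^1)^2 = 2^2 = 4
2^3 = 2 * 2^2 = 2 * 4 = 8
2^6 = (2^3)^2 = 8^2 = 64
2^7 = 2 * 2^6 = 2 * 64 = 128
2^14 = (2^7)^2 = 128^2 = 16384
2^15 = 2 * 2^14 = 2 * 16384 = 32768
2^30 = (2^15)^2 = 32768^2 = 1073741824

Result: 1073741824
Multiplications needed: 7 (7 lines after 2^1)

2^30 = 1073741824. Using exponentiation by squaring, this requires 7 multiplications. The key idea: if the exponent is even, square the half-power; if odd, multiply by the base once.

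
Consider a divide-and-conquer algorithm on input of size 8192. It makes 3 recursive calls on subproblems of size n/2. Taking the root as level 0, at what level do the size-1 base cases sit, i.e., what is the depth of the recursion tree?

For divide and conquer with division factor 2:

Problem sizes at each level:
Level 0: 8192
Level 1: 4096
Level 2: 2048
Level 3: 1024
Level 4: 512
Level 5: 256
Level 6: 128
Level 7: 64
Level 8: 32
Level 9: 16
Level 10: 8
Level 11: 4
Level 12: 2
Level 13: 1

The root is level 0 and the size-1 base case is level 13 (the tree spans levels 0 through 13, i.e. 14 levels counting the root), so the depth is the number of divisions: log_2(8192) = 13

The recursion tree depth is log_2(8192) = 13. At each level, the problem size is divided by 2, so it takes 13 divisions to reduce to a base case of size 1. The algorithm makes 3 recursive calls at each level.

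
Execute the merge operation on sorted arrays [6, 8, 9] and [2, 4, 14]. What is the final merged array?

Merging process:

Compare 6 vs 2: take 2 from right. Merged: [2]
Compare 6 vs 4: take 4 from right. Merged: [2, 4]
Compare 6 vs 14: take 6 from left. Merged: [2, 4, 6]
Compare 8 vs 14: take 8 from left. Merged: [2, 4, 6, 8]
Compare 9 vs 14: take 9 from left. Merged: [2, 4, 6, 8, 9]
Append remaining from right: [14]. Merged: [2, 4, 6, 8, 9, 14]

Final merged array: [2, 4, 6, 8, 9, 14]
Total comparisons: 5

The merged array is [2, 4, 6, 8, 9, 14], requiring 5 comparisons. The merge step runs in O(n) time where n is the total number of elements.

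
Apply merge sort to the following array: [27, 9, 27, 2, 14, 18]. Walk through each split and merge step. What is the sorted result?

Merge sort trace:

Split: [27, 9, 27, 2, 14, 18] -> [27, 9, 27] and [2, 14, 18]
  Split: [27, 9, 27] -> [27] and [9, 27]
    Split: [9, 27] -> [9] and [27]
    Merge: [9] + [27] -> [9, 27]
  Merge: [27] + [9, 27] -> [9, 27, 27]
  Split: [2, 14, 18] -> [2] and [14, 18]
    Split: [14, 18] -> [14] and [18]
    Merge: [14] + [18] -> [14, 18]
  Merge: [2] + [14, 18] -> [2, 14, 18]
Merge: [9, 27, 27] + [2, 14, 18] -> [2, 9, 14, 18, 27, 27]

Final sorted array: [2, 9, 14, 18, 27, 27]

The merge sort proceeds by recursively splitting the array and merging sorted halves.
After all merges, the sorted array is [2, 9, 14, 18, 27, 27].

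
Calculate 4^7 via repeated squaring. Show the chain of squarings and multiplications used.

Computing 4^7 by squaring (build up from 4^1; each line after the first costs one multiplication):

4^1 = 4
4^2 = (4^1)^2 = 4^2 = 16
4^3 = 4 * 4^2 = 4 * 16 = 64
4^6 = (4^3)^2 = 64^2 = 4096
4^7 = 4 * 4^6 = 4 * 4096 = 16384

Result: 16384
Multiplications needed: 4 (4 lines after 4^1)

4^7 = 16384. Using exponentiation by squaring, this requires 4 multiplications. The key idea: if the exponent is even, square the half-power; if odd, multiply by the base once.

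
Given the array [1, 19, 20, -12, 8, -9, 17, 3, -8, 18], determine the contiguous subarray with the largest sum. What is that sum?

Using Kadane's algorithm on [1, 19, 20, -12, 8, -9, 17, 3, -8, 18]:

Scanning through the array:
Position 1 (value 19): max_ending_here = 20, max_so_far = 20
Position 2 (value 20): max_ending_here = 40, max_so_far = 40
Position 3 (value -12): max_ending_here = 28, max_so_far = 40
Position 4 (value 8): max_ending_here = 36, max_so_far = 40
Position 5 (value -9): max_ending_here = 27, max_so_far = 40
Position 6 (value 17): max_ending_here = 44, max_so_far = 44
Position 7 (value 3): max_ending_here = 47, max_so_far = 47
Position 8 (value -8): max_ending_here = 39, max_so_far = 47
Position 9 (value 18): max_ending_here = 57, max_so_far = 57

Maximum subarray: [1, 19, 20, -12, 8, -9, 17, 3, -8, 18]
Maximum sum: 57

The maximum subarray is [1, 19, 20, -12, 8, -9, 17, 3, -8, 18] with sum 57. This subarray runs from index 0 to index 9.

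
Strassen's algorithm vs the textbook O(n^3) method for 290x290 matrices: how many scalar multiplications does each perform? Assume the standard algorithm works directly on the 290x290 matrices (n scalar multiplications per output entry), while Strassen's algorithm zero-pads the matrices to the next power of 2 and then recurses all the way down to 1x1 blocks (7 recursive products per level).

Matrix multiplication for 290x290 matrices:

Strassen's algorithm requires power-of-2 dimensions. Pad 290x290 to 512x512 (next power of 2).

Standard algorithm: 290^3 = 24389000 multiplications
Strassen's algorithm: 7^(log2(512)) = 7^9 = 40353607 multiplications
Difference: 24389000 - 40353607 = -15964607 (Strassen uses MORE here due to padding overhead — for small or just-over-power-of-2 n, padding can outweigh the per-level savings)

Standard: 24389000 multiplications (290^3). Strassen: 40353607 multiplications (7^9, after padding to 512x512). Strassen reduces 8 recursive multiplications to 7 at each level.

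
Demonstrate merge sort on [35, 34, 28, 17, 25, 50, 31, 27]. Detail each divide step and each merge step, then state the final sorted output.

Merge sort trace:

Split: [35, 34, 28, 17, 25, 50, 31, 27] -> [35, 34, 28, 17] and [25, 50, 31, 27]
  Split: [35, 34, 28, 17] -> [35, 34] and [28, 17]
    Split: [35, 34] -> [35] and [34]
    Merge: [35] + [34] -> [34, 35]
    Split: [28, 17] -> [28] and [17]
    Merge: [28] + [17] -> [17, 28]
  Merge: [34, 35] + [17, 28] -> [17, 28, 34, 35]
  Split: [25, 50, 31, 27] -> [25, 50] and [31, 27]
    Split: [25, 50] -> [25] and [50]
    Merge: [25] + [50] -> [25, 50]
    Split: [31, 27] -> [31] and [27]
    Merge: [31] + [27] -> [27, 31]
  Merge: [25, 50] + [27, 31] -> [25, 27, 31, 50]
Merge: [17, 28, 34, 35] + [25, 27, 31, 50] -> [17, 25, 27, 28, 31, 34, 35, 50]

Final sorted array: [17, 25, 27, 28, 31, 34, 35, 50]

The merge sort proceeds by recursively splitting the array and merging sorted halves.
After all merges, the sorted array is [17, 25, 27, 28, 31, 34, 35, 50].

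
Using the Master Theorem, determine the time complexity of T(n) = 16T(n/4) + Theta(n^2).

Master Theorem for T(n) = 16T(n/4) + O(n^2):

a = 16, b = 4, c = 2
log_b(a) = log_4(16) = 2.0000

Case 2: c = 2 = log_4(16) = 2.0000
T(n) = O(n^2 log n) = O(n^2 log n)

For T(n) = 16T(n/4) + O(n^2): log_4(16) = 2.0000. This is Case 2 of the Master Theorem (c = log_b(a), equal work at all levels), giving O(n^2 log n).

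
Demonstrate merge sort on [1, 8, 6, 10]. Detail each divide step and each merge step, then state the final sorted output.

Merge sort trace:

Split: [1, 8, 6, 10] -> [1, 8] and [6, 10]
  Split: [1, 8] -> [1] and [8]
  Merge: [1] + [8] -> [1, 8]
  Split: [6, 10] -> [6] and [10]
  Merge: [6] + [10] -> [6, 10]
Merge: [1, 8] + [6, 10] -> [1, 6, 8, 10]

Final sorted array: [1, 6, 8, 10]

The merge sort proceeds by recursively splitting the array and merging sorted halves.
After all merges, the sorted array is [1, 6, 8, 10].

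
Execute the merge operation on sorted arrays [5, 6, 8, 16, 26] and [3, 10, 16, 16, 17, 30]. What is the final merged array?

Merging process:

Compare 5 vs 3: take 3 from right. Merged: [3]
Compare 5 vs 10: take 5 from left. Merged: [3, 5]
Compare 6 vs 10: take 6 from left. Merged: [3, 5, 6]
Compare 8 vs 10: take 8 from left. Merged: [3, 5, 6, 8]
Compare 16 vs 10: take 10 from right. Merged: [3, 5, 6, 8, 10]
Compare 16 vs 16: take 16 from left. Merged: [3, 5, 6, 8, 10, 16]
Compare 26 vs 16: take 16 from right. Merged: [3, 5, 6, 8, 10, 16, 16]
Compare 26 vs 16: take 16 from right. Merged: [3, 5, 6, 8, 10, 16, 16, 16]
Compare 26 vs 17: take 17 from right. Merged: [3, 5, 6, 8, 10, 16, 16, 16, 17]
Compare 26 vs 30: take 26 from left. Merged: [3, 5, 6, 8, 10, 16, 16, 16, 17, 26]
Append remaining from right: [30]. Merged: [3, 5, 6, 8, 10, 16, 16, 16, 17, 26, 30]

Final merged array: [3, 5, 6, 8, 10, 16, 16, 16, 17, 26, 30]
Total comparisons: 10

The merged array is [3, 5, 6, 8, 10, 16, 16, 16, 17, 26, 30], requiring 10 comparisons. The merge step runs in O(n) time where n is the total number of elements.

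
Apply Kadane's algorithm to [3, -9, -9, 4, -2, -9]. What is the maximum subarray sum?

Using Kadane's algorithm on [3, -9, -9, 4, -2, -9]:

Scanning through the array:
Position 1 (value -9): max_ending_here = -6, max_so_far = 3
Position 2 (value -9): max_ending_here = -9, max_so_far = 3
Position 3 (value 4): max_ending_here = 4, max_so_far = 4
Position 4 (value -2): max_ending_here = 2, max_so_far = 4
Position 5 (value -9): max_ending_here = -7, max_so_far = 4

Maximum subarray: [4]
Maximum sum: 4

The maximum subarray is [4] with sum 4. This subarray runs from index 3 to index 3.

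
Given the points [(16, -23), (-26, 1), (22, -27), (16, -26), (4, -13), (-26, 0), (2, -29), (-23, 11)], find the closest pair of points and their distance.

Computing all pairwise distances among 8 points:

d((16, -23), (-26, 1)) = 48.3735
d((16, -23), (22, -27)) = 7.2111
d((16, -23), (16, -26)) = 3.0
d((16, -23), (4, -13)) = 15.6205
d((16, -23), (-26, 0)) = 47.8853
d((16, -23), (2, -29)) = 15.2315
d((16, -23), (-23, 11)) = 51.7397
d((-26, 1), (22, -27)) = 55.5698
d((-26, 1), (16, -26)) = 49.93
d((-26, 1), (4, -13)) = 33.1059
d((-26, 1), (-26, 0)) = 1.0 <-- minimum
d((-26, 1), (2, -29)) = 41.0366
d((-26, 1), (-23, 11)) = 10.4403
d((22, -27), (16, -26)) = 6.0828
d((22, -27), (4, -13)) = 22.8035
d((22, -27), (-26, 0)) = 55.0727
d((22, -27), (2, -29)) = 20.0998
d((22, -27), (-23, 11)) = 58.8982
d((16, -26), (4, -13)) = 17.6918
d((16, -26), (-26, 0)) = 49.3964
d((16, -26), (2, -29)) = 14.3178
d((16, -26), (-23, 11)) = 53.7587
d((4, -13), (-26, 0)) = 32.6956
d((4, -13), (2, -29)) = 16.1245
d((4, -13), (-23, 11)) = 36.1248
d((-26, 0), (2, -29)) = 40.3113
d((-26, 0), (-23, 11)) = 11.4018
d((2, -29), (-23, 11)) = 47.1699

Closest pair: (-26, 1) and (-26, 0) with distance 1.0

The closest pair is (-26, 1) and (-26, 0) with Euclidean distance 1.0. For 8 points, brute-force pairwise comparison is shown above. For large n, the divide-and-conquer algorithm (sort by x, recurse on halves, check the dividing strip) achieves O(n log n).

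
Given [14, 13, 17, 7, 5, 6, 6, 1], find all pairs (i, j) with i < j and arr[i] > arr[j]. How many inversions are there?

Finding inversions in [14, 13, 17, 7, 5, 6, 6, 1]:

(0, 1): arr[0]=14 > arr[1]=13
(0, 3): arr[0]=14 > arr[3]=7
(0, 4): arr[0]=14 > arr[4]=5
(0, 5): arr[0]=14 > arr[5]=6
(0, 6): arr[0]=14 > arr[6]=6
(0, 7): arr[0]=14 > arr[7]=1
(1, 3): arr[1]=13 > arr[3]=7
(1, 4): arr[1]=13 > arr[4]=5
(1, 5): arr[1]=13 > arr[5]=6
(1, 6): arr[1]=13 > arr[6]=6
(1, 7): arr[1]=13 > arr[7]=1
(2, 3): arr[2]=17 > arr[3]=7
(2, 4): arr[2]=17 > arr[4]=5
(2, 5): arr[2]=17 > arr[5]=6
(2, 6): arr[2]=17 > arr[6]=6
(2, 7): arr[2]=17 > arr[7]=1
(3, 4): arr[3]=7 > arr[4]=5
(3, 5): arr[3]=7 > arr[5]=6
(3, 6): arr[3]=7 > arr[6]=6
(3, 7): arr[3]=7 > arr[7]=1
(4, 7): arr[4]=5 > arr[7]=1
(5, 7): arr[5]=6 > arr[7]=1
(6, 7): arr[6]=6 > arr[7]=1

Total inversions: 23

The array has 23 inversion(s): (0,1), (0,3), (0,4), (0,5), (0,6), (0,7), (1,3), (1,4), (1,5), (1,6), (1,7), (2,3), (2,4), (2,5), (2,6), (2,7), (3,4), (3,5), (3,6), (3,7), (4,7), (5,7), (6,7). Each pair (i,j) satisfies i < j and arr[i] > arr[j].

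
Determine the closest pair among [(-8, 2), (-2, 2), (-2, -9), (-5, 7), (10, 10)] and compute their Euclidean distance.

Computing all pairwise distances among 5 points:

d((-8, 2), (-2, 2)) = 6.0
d((-8, 2), (-2, -9)) = 12.53
d((-8, 2), (-5, 7)) = 5.831 <-- minimum
d((-8, 2), (10, 10)) = 19.6977
d((-2, 2), (-2, -9)) = 11.0
d((-2, 2), (-5, 7)) = 5.831 <-- minimum
d((-2, 2), (10, 10)) = 14.4222
d((-2, -9), (-5, 7)) = 16.2788
d((-2, -9), (10, 10)) = 22.4722
d((-5, 7), (10, 10)) = 15.2971

Minimum distance: 5.831 (tie among 2 pairs: (-8, 2) and (-5, 7); (-2, 2) and (-5, 7))

The minimum Euclidean distance is 5.831. There is a tie: 2 pairs achieve this minimum — (-8, 2) and (-5, 7); (-2, 2) and (-5, 7). Any of these is a valid closest pair. For 5 points, brute-force pairwise comparison is shown above. For large n, the divide-and-conquer algorithm (sort by x, recurse on halves, check the dividing strip) achieves O(n log n).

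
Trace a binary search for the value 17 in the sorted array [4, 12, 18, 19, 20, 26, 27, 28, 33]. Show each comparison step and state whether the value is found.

Binary search for 17 in [4, 12, 18, 19, 20, 26, 27, 28, 33]:

lo=0, hi=8, mid=4, arr[mid]=20 -> 20 > 17, search left half
lo=0, hi=3, mid=1, arr[mid]=12 -> 12 < 17, search right half
lo=2, hi=3, mid=2, arr[mid]=18 -> 18 > 17, search left half
lo=2 > hi=1, target 17 not found

Binary search determines that 17 is not in the array after 3 comparisons. The search space was exhausted without finding the target.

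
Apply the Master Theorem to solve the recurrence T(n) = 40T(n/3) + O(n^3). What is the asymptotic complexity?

Master Theorem for T(n) = 40T(n/3) + O(n^3):

a = 40, b = 3, c = 3
log_b(a) = log_3(40) = 3.3578

Case 1: c = 3 < log_3(40) = 3.3578
T(n) = O(n^(log_3 40))

For T(n) = 40T(n/3) + O(n^3): log_3(40) = 3.3578. This is Case 1 of the Master Theorem (c < log_b(a), work dominated by leaves), giving O(n^(log_3 40)).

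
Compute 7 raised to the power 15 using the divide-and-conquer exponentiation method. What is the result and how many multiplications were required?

Computing 7^15 by squaring (build up from 7^1; each line after the first costs one multiplication):

7^1 = 7
7^2 = (7^1)^2 = 7^2 = 49
7^3 = 7 * 7^2 = 7 * 49 = 343
7^6 = (7^3)^2 = 343^2 = 117649
7^7 = 7 * 7^6 = 7 * 117649 = 823543
7^14 = (7^7)^2 = 823543^2 = 678223072849
7^15 = 7 * 7^14 = 7 * 678223072849 = 4747561509943

Result: 4747561509943
Multiplications needed: 6 (6 lines after 7^1)

7^15 = 4747561509943. Using exponentiation by squaring, this requires 6 multiplications. The key idea: if the exponent is even, square the half-power; if odd, multiply by the base once.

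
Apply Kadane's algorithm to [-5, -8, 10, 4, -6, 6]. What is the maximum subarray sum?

Using Kadane's algorithm on [-5, -8, 10, 4, -6, 6]:

Scanning through the array:
Position 1 (value -8): max_ending_here = -8, max_so_far = -5
Position 2 (value 10): max_ending_here = 10, max_so_far = 10
Position 3 (value 4): max_ending_here = 14, max_so_far = 14
Position 4 (value -6): max_ending_here = 8, max_so_far = 14
Position 5 (value 6): max_ending_here = 14, max_so_far = 14

Maximum subarray: [10, 4]
Maximum sum: 14

The maximum subarray is [10, 4] with sum 14. This subarray runs from index 2 to index 3.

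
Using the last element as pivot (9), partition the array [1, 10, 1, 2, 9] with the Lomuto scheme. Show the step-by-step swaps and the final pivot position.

Lomuto partition with pivot = 9:

Initial array: [1, 10, 1, 2, 9]

arr[0]=1 <= 9: swap with position 0, array becomes [1, 10, 1, 2, 9]
arr[1]=10 > 9: no swap
arr[2]=1 <= 9: swap with position 1, array becomes [1, 1, 10, 2, 9]
arr[3]=2 <= 9: swap with position 2, array becomes [1, 1, 2, 10, 9]

Place pivot at position 3: [1, 1, 2, 9, 10]
Pivot position: 3

After partitioning with pivot 9, the array becomes [1, 1, 2, 9, 10]. The pivot is placed at index 3. All elements to the left of the pivot are <= 9, and all elements to the right are > 9.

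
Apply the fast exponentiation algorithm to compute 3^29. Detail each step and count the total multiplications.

Computing 3^29 by squaring (build up from 3^1; each line after the first costs one multiplication):

3^1 = 3
3^2 = (3^1)^2 = 3^2 = 9
3^3 = 3 * 3^2 = 3 * 9 = 27
3^6 = (3^3)^2 = 27^2 = 729
3^7 = 3 * 3^6 = 3 * 729 = 2187
3^14 = (3^7)^2 = 2187^2 = 4782969
3^28 = (3^14)^2 = 4782969^2 = 22876792454961
3^29 = 3 * 3^28 = 3 * 22876792454961 = 68630377364883

Result: 68630377364883
Multiplications needed: 7 (7 lines after 3^1)

3^29 = 68630377364883. Using exponentiation by squaring, this requires 7 multiplications. The key idea: if the exponent is even, square the half-power; if odd, multiply by the base once.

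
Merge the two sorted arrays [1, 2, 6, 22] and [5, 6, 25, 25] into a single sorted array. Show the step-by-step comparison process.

Merging process:

Compare 1 vs 5: take 1 from left. Merged: [1]
Compare 2 vs 5: take 2 from left. Merged: [1, 2]
Compare 6 vs 5: take 5 from right. Merged: [1, 2, 5]
Compare 6 vs 6: take 6 from left. Merged: [1, 2, 5, 6]
Compare 22 vs 6: take 6 from right. Merged: [1, 2, 5, 6, 6]
Compare 22 vs 25: take 22 from left. Merged: [1, 2, 5, 6, 6, 22]
Append remaining from right: [25, 25]. Merged: [1, 2, 5, 6, 6, 22, 25, 25]

Final merged array: [1, 2, 5, 6, 6, 22, 25, 25]
Total comparisons: 6

The merged array is [1, 2, 5, 6, 6, 22, 25, 25], requiring 6 comparisons. The merge step runs in O(n) time where n is the total number of elements.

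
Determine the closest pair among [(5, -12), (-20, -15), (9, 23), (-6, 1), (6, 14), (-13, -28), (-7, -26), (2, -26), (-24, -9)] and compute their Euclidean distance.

Computing all pairwise distances among 9 points:

d((5, -12), (-20, -15)) = 25.1794
d((5, -12), (9, 23)) = 35.2278
d((5, -12), (-6, 1)) = 17.0294
d((5, -12), (6, 14)) = 26.0192
d((5, -12), (-13, -28)) = 24.0832
d((5, -12), (-7, -26)) = 18.4391
d((5, -12), (2, -26)) = 14.3178
d((5, -12), (-24, -9)) = 29.1548
d((-20, -15), (9, 23)) = 47.8017
d((-20, -15), (-6, 1)) = 21.2603
d((-20, -15), (6, 14)) = 38.9487
d((-20, -15), (-13, -28)) = 14.7648
d((-20, -15), (-7, -26)) = 17.0294
d((-20, -15), (2, -26)) = 24.5967
d((-20, -15), (-24, -9)) = 7.2111
d((9, 23), (-6, 1)) = 26.6271
d((9, 23), (6, 14)) = 9.4868
d((9, 23), (-13, -28)) = 55.5428
d((9, 23), (-7, -26)) = 51.5461
d((9, 23), (2, -26)) = 49.4975
d((9, 23), (-24, -9)) = 45.9674
d((-6, 1), (6, 14)) = 17.6918
d((-6, 1), (-13, -28)) = 29.8329
d((-6, 1), (-7, -26)) = 27.0185
d((-6, 1), (2, -26)) = 28.1603
d((-6, 1), (-24, -9)) = 20.5913
d((6, 14), (-13, -28)) = 46.0977
d((6, 14), (-7, -26)) = 42.0595
d((6, 14), (2, -26)) = 40.1995
d((6, 14), (-24, -9)) = 37.8021
d((-13, -28), (-7, -26)) = 6.3246 <-- minimum
d((-13, -28), (2, -26)) = 15.1327
d((-13, -28), (-24, -9)) = 21.9545
d((-7, -26), (2, -26)) = 9.0
d((-7, -26), (-24, -9)) = 24.0416
d((2, -26), (-24, -9)) = 31.0644

Closest pair: (-13, -28) and (-7, -26) with distance 6.3246

The closest pair is (-13, -28) and (-7, -26) with Euclidean distance 6.3246. For 9 points, brute-force pairwise comparison is shown above. For large n, the divide-and-conquer algorithm (sort by x, recurse on halves, check the dividing strip) achieves O(n log n).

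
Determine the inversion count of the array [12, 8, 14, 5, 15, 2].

Finding inversions in [12, 8, 14, 5, 15, 2]:

(0, 1): arr[0]=12 > arr[1]=8
(0, 3): arr[0]=12 > arr[3]=5
(0, 5): arr[0]=12 > arr[5]=2
(1, 3): arr[1]=8 > arr[3]=5
(1, 5): arr[1]=8 > arr[5]=2
(2, 3): arr[2]=14 > arr[3]=5
(2, 5): arr[2]=14 > arr[5]=2
(3, 5): arr[3]=5 > arr[5]=2
(4, 5): arr[4]=15 > arr[5]=2

Total inversions: 9

The array has 9 inversion(s): (0,1), (0,3), (0,5), (1,3), (1,5), (2,3), (2,5), (3,5), (4,5). Each pair (i,j) satisfies i < j and arr[i] > arr[j].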